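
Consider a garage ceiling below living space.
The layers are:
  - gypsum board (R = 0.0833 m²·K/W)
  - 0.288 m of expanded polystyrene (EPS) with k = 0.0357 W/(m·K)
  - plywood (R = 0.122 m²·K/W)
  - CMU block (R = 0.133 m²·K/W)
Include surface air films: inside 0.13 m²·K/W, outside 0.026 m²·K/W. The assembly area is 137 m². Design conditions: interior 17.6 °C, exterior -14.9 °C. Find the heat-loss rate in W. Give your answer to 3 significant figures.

520 W

0.288/0.0357 = 8.067
R_total = 0.13 + 0.0833 + 8.067 + 0.122 + 0.133 + 0.026 = 8.562 m²·K/W
Q = A·ΔT/R = 137 × (17.6 − (-14.9)) / 8.562 = 520.1 W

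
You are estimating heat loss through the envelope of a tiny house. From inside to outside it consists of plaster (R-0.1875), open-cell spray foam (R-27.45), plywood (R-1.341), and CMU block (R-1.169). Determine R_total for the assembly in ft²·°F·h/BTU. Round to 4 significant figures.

R_total = 0.1875 + 27.45 + 1.341 + 1.169 = 30.148 ft²·°F·h/BTU

30.15 ft²·°F·h/BTU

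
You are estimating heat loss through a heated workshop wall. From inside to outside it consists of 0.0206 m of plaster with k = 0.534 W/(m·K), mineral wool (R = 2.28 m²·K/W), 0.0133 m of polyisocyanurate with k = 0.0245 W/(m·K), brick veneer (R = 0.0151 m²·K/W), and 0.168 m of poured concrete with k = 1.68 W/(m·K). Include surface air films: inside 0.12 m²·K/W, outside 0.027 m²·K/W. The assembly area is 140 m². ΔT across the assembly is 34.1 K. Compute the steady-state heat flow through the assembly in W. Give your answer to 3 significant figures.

0.0206/0.534 = 0.03858
0.0133/0.0245 = 0.5429
0.168/1.68 = 0.1
R_total = 0.12 + 0.03858 + 2.28 + 0.5429 + 0.0151 + 0.1 + 0.027 = 3.124 m²·K/W
Q = A·ΔT/R = 140 × 34.1 / 3.124 = 1528 W

1530 W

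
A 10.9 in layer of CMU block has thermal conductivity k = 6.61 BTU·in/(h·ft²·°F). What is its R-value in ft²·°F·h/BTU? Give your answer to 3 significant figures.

1.65 ft²·°F·h/BTU

R = L/k = 10.9/6.61 = 1.649 ft²·°F·h/BTU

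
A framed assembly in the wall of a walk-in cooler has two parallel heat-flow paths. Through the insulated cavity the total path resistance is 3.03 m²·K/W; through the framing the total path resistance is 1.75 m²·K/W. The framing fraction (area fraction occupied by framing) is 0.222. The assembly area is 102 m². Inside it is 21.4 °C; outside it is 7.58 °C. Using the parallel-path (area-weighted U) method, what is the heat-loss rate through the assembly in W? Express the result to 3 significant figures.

U_eff = 0.778/3.03 + 0.222/1.75 = 0.2568 + 0.1269 = 0.3836
R_eff = 1/U_eff = 2.607 m²·K/W
Q = 102 × (21.4 − 7.58) / 2.607 = 540.8 W

541 W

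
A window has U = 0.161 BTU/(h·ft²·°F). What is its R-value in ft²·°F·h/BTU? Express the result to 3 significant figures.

R = 1/U = 1/0.161 = 6.211

6.21 ft²·°F·h/BTU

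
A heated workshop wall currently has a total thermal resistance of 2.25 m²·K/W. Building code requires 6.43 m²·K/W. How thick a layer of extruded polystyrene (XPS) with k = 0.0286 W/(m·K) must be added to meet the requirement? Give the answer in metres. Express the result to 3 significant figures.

0.120 m

ΔR = 6.43 − 2.25 = 4.18 m²·K/W
L = ΔR × k = 4.18 × 0.0286 = 0.1195 m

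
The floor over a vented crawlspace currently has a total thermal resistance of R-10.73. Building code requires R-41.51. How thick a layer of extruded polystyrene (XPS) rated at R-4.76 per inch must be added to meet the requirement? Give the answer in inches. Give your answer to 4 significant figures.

6.466 in

ΔR = 41.51 − 10.73 = 30.78 ft²·°F·h/BTU
L = ΔR / (R/in) = 30.78/4.76 = 6.4664 in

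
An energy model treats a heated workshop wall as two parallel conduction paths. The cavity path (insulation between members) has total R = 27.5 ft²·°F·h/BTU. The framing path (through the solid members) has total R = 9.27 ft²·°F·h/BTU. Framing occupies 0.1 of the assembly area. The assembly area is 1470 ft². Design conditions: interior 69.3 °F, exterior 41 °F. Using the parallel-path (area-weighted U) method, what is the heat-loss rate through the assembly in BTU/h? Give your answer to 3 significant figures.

U_eff = 0.9/27.5 + 0.1/9.27 = 0.03273 + 0.01079 = 0.04351
R_eff = 1/U_eff = 22.98 ft²·°F·h/BTU
Q = 1470 × (69.3 − 41) / 22.98 = 1810 BTU/h

1810 BTU/h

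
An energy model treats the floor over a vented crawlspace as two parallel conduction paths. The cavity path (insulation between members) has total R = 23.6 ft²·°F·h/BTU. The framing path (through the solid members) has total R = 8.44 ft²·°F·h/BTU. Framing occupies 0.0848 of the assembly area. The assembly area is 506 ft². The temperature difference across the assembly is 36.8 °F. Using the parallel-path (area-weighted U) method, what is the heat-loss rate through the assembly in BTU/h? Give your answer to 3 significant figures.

909 BTU/h

U_eff = 0.9152/23.6 + 0.0848/8.44 = 0.03878 + 0.01005 = 0.04883
R_eff = 1/U_eff = 20.48 ft²·°F·h/BTU
Q = 506 × 36.8 / 20.48 = 909.2 BTU/h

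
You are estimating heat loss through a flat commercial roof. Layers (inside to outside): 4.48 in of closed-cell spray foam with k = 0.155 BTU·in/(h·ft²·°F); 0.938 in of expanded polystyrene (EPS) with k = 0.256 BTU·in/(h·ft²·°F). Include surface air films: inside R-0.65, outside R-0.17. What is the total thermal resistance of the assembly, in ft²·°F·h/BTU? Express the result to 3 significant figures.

33.4 ft²·°F·h/BTU

4.48/0.155 = 28.9
0.938/0.256 = 3.664
R_total = 0.65 + 28.9 + 3.664 + 0.17 = 33.39 ft²·°F·h/BTU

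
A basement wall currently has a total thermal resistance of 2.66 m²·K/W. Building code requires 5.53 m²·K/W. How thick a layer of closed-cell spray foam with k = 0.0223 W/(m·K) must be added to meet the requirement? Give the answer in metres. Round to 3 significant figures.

0.0640 m

ΔR = 5.53 − 2.66 = 2.87 m²·K/W
L = ΔR × k = 2.87 × 0.0223 = 0.064 m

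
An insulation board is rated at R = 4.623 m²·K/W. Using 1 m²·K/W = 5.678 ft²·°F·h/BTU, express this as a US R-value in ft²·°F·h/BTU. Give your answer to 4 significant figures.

26.25 ft²·°F·h/BTU

R_US = 4.623 × 5.678 = 26.249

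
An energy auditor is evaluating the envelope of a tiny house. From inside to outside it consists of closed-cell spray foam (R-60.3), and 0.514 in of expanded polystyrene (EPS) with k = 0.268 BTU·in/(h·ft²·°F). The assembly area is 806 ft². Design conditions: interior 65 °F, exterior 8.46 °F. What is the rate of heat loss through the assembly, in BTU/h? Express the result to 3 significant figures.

0.514/0.268 = 1.918
R_total = 60.3 + 1.918 = 62.22 ft²·°F·h/BTU
Q = A·ΔT/R = 806 × (65 − 8.46) / 62.22 = 732.4 BTU/h

732 BTU/h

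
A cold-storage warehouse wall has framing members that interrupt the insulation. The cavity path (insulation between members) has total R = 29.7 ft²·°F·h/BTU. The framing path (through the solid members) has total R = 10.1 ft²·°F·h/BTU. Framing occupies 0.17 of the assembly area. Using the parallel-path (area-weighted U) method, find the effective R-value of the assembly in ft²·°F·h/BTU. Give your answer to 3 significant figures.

22.3 ft²·°F·h/BTU

U_eff = 0.83/29.7 + 0.17/10.1 = 0.02795 + 0.01683 = 0.04478
R_eff = 1/U_eff = 22.33 ft²·°F·h/BTU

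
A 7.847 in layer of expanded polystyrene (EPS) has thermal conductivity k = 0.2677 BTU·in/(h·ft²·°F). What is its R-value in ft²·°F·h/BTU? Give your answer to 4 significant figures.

R = L/k = 7.847/0.2677 = 29.313 ft²·°F·h/BTU

29.31 ft²·°F·h/BTU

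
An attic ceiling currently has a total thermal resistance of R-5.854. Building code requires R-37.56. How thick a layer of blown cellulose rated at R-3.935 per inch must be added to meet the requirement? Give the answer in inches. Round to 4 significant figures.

ΔR = 37.56 − 5.854 = 31.706 ft²·°F·h/BTU
L = ΔR / (R/in) = 31.706/3.935 = 8.0574 in

8.057 in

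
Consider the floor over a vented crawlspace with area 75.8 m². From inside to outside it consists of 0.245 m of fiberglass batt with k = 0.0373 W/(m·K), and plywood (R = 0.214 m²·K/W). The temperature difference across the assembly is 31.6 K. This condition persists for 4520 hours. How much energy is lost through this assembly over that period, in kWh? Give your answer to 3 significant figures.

1600 kWh

0.245/0.0373 = 6.568
R_total = 6.568 + 0.214 = 6.782 m²·K/W
Q = 75.8 × 31.6 / 6.782 = 353.2 W
E = 353.2 W × 4520 h / 1000 = 1596 kWh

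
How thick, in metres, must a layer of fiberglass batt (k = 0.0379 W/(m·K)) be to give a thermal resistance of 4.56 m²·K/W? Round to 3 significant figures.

L = R·k = 4.56 × 0.0379 = 0.1728 m

0.173 m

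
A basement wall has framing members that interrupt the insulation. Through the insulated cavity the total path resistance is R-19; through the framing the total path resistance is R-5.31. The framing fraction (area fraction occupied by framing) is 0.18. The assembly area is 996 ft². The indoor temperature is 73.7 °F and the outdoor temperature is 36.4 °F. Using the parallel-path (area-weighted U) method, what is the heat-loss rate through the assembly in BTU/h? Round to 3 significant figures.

2860 BTU/h

U_eff = 0.82/19 + 0.18/5.31 = 0.04316 + 0.0339 = 0.07706
R_eff = 1/U_eff = 12.98 ft²·°F·h/BTU
Q = 996 × (73.7 − 36.4) / 12.98 = 2863 BTU/h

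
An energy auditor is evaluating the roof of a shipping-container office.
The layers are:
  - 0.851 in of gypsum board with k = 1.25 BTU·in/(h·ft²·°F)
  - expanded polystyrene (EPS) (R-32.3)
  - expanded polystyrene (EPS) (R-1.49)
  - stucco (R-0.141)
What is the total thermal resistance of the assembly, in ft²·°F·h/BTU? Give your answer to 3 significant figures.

34.6 ft²·°F·h/BTU

0.851/1.25 = 0.6808
R_total = 0.6808 + 32.3 + 1.49 + 0.141 = 34.61 ft²·°F·h/BTU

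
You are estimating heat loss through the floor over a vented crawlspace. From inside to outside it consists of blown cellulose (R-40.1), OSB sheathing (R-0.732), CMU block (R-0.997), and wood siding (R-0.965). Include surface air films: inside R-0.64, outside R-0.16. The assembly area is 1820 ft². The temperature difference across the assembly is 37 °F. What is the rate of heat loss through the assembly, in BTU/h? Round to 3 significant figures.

1540 BTU/h

R_total = 0.64 + 40.1 + 0.732 + 0.997 + 0.965 + 0.16 = 43.59 ft²·°F·h/BTU
Q = A·ΔT/R = 1820 × 37 / 43.59 = 1545 BTU/h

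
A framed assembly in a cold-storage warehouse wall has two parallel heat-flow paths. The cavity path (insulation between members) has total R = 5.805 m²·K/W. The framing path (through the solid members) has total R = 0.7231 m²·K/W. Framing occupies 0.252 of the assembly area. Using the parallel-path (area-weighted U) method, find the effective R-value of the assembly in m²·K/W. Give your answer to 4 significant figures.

2.095 m²·K/W

U_eff = 0.748/5.805 + 0.252/0.7231 = 0.12885 + 0.3485 = 0.47735
R_eff = 1/U_eff = 2.0949 m²·K/W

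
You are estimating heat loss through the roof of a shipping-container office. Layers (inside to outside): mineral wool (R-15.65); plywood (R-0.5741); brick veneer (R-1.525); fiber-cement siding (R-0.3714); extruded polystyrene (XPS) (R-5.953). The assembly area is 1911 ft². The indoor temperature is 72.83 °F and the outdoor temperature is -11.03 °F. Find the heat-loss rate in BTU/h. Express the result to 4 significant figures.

R_total = 15.65 + 0.5741 + 1.525 + 0.3714 + 5.953 = 24.073 ft²·°F·h/BTU
Q = A·ΔT/R = 1911 × (72.83 − (-11.03)) / 24.073 = 6657 BTU/h

6657 BTU/h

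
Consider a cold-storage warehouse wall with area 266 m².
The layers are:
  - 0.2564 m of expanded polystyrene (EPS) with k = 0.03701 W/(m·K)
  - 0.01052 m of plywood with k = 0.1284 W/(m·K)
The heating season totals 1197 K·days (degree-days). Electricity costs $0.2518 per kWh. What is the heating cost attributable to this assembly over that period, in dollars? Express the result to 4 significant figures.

274.5 dollars

0.2564/0.03701 = 6.9279
0.01052/0.1284 = 0.081931
R_total = 6.9279 + 0.081931 = 7.0098 m²·K/W
E = A × HDD × 24 / R / 1000 = 266 × 1197 × 24 / 7.0098 / 1000 = 1090.1 kWh
Cost = 1090.1 × 0.2518 = $274.5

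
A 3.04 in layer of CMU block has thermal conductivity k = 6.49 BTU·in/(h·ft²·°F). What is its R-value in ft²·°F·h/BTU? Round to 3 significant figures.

R = L/k = 3.04/6.49 = 0.4684 ft²·°F·h/BTU

0.468 ft²·°F·h/BTU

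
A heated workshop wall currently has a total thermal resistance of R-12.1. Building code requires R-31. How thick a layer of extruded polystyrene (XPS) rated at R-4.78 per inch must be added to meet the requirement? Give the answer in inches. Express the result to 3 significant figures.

ΔR = 31 − 12.1 = 18.9 ft²·°F·h/BTU
L = ΔR / (R/in) = 18.9/4.78 = 3.954 in

3.95 in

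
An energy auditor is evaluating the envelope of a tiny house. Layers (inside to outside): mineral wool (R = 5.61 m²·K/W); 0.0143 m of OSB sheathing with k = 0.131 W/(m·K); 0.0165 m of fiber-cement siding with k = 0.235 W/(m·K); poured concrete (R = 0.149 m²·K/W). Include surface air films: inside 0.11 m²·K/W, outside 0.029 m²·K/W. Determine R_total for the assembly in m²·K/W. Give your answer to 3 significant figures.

0.0143/0.131 = 0.1092
0.0165/0.235 = 0.07021
R_total = 0.11 + 5.61 + 0.1092 + 0.07021 + 0.149 + 0.029 = 6.077 m²·K/W

6.08 m²·K/W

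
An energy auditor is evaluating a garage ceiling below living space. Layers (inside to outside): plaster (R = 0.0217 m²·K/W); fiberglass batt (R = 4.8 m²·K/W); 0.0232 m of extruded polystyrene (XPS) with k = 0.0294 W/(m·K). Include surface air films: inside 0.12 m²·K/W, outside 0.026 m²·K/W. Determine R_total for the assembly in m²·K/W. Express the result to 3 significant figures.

0.0232/0.0294 = 0.7891
R_total = 0.12 + 0.0217 + 4.8 + 0.7891 + 0.026 = 5.757 m²·K/W

5.76 m²·K/W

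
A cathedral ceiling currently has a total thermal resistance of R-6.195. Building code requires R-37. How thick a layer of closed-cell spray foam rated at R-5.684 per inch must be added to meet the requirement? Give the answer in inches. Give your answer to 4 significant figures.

5.420 in

ΔR = 37 − 6.195 = 30.805 ft²·°F·h/BTU
L = ΔR / (R/in) = 30.805/5.684 = 5.4196 in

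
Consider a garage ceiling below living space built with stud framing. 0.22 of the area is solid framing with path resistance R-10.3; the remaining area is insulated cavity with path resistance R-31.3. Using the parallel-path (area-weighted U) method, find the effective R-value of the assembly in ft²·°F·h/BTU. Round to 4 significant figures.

U_eff = 0.78/31.3 + 0.22/10.3 = 0.02492 + 0.021359 = 0.046279
R_eff = 1/U_eff = 21.608 ft²·°F·h/BTU

21.61 ft²·°F·h/BTU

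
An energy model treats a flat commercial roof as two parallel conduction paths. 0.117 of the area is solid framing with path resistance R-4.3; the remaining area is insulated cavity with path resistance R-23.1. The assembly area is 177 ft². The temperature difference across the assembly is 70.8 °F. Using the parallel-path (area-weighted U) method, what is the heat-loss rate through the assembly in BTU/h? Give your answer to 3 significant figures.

U_eff = 0.883/23.1 + 0.117/4.3 = 0.03823 + 0.02721 = 0.06543
R_eff = 1/U_eff = 15.28 ft²·°F·h/BTU
Q = 177 × 70.8 / 15.28 = 820 BTU/h

820 BTU/h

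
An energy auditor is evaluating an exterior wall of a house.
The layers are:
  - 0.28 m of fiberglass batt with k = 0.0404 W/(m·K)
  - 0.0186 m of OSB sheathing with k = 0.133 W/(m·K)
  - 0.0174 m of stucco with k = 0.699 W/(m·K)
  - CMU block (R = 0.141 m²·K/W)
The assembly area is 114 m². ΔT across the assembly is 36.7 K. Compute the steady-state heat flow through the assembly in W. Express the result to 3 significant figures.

578 W

0.28/0.0404 = 6.931
0.0186/0.133 = 0.1398
0.0174/0.699 = 0.02489
R_total = 6.931 + 0.1398 + 0.02489 + 0.141 = 7.236 m²·K/W
Q = A·ΔT/R = 114 × 36.7 / 7.236 = 578.2 W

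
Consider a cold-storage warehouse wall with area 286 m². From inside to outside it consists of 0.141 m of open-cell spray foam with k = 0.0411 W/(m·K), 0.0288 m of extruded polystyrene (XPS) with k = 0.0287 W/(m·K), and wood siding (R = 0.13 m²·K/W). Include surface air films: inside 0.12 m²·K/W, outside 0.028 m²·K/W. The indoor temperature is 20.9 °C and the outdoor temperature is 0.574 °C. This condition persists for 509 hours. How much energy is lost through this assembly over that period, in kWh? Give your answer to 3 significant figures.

628 kWh

0.141/0.0411 = 3.431
0.0288/0.0287 = 1.003
R_total = 0.12 + 3.431 + 1.003 + 0.13 + 0.028 = 4.712 m²·K/W
Q = 286 × (20.9 − 0.574) / 4.712 = 1234 W
E = 1234 W × 509 h / 1000 = 627.9 kWh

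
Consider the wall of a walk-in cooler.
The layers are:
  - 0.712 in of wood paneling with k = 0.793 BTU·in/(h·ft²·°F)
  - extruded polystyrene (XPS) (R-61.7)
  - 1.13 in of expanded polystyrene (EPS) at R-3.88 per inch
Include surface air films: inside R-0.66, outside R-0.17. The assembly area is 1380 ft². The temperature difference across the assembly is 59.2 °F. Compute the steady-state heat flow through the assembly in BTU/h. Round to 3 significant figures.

1200 BTU/h

0.712/0.793 = 0.8979
1.13 × 3.88 = 4.384
R_total = 0.66 + 0.8979 + 61.7 + 4.384 + 0.17 = 67.81 ft²·°F·h/BTU
Q = A·ΔT/R = 1380 × 59.2 / 67.81 = 1205 BTU/h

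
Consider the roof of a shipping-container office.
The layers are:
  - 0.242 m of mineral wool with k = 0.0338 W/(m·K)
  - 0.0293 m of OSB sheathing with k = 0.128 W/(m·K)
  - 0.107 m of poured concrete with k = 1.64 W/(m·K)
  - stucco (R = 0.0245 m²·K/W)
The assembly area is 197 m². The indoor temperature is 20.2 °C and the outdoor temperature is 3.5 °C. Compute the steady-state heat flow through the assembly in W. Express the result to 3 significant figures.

0.242/0.0338 = 7.16
0.0293/0.128 = 0.2289
0.107/1.64 = 0.06524
R_total = 7.16 + 0.2289 + 0.06524 + 0.0245 = 7.478 m²·K/W
Q = A·ΔT/R = 197 × (20.2 − 3.5) / 7.478 = 439.9 W

440 W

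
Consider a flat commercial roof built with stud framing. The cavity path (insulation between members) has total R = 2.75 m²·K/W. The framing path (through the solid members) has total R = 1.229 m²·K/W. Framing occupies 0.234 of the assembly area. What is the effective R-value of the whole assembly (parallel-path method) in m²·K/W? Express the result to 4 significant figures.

2.132 m²·K/W

U_eff = 0.766/2.75 + 0.234/1.229 = 0.27855 + 0.1904 = 0.46894
R_eff = 1/U_eff = 2.1325 m²·K/W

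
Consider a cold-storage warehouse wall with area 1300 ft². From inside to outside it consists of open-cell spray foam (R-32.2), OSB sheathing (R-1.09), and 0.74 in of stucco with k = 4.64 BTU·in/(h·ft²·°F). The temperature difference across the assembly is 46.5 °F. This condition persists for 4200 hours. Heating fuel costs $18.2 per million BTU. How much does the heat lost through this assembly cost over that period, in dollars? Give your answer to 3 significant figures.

138 dollars

0.74/4.64 = 0.1595
R_total = 32.2 + 1.09 + 0.1595 = 33.45 ft²·°F·h/BTU
Q = 1300 × 46.5 / 33.45 = 1807 BTU/h
E = 1807 × 4200 = 7590000 BTU
Cost = 7590000/10⁶ × 18.2 = $138.1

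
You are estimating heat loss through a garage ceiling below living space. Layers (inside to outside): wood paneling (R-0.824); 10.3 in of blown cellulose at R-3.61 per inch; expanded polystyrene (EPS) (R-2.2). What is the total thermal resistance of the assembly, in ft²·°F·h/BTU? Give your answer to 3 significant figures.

10.3 × 3.61 = 37.18
R_total = 0.824 + 37.18 + 2.2 = 40.21 ft²·°F·h/BTU

40.2 ft²·°F·h/BTU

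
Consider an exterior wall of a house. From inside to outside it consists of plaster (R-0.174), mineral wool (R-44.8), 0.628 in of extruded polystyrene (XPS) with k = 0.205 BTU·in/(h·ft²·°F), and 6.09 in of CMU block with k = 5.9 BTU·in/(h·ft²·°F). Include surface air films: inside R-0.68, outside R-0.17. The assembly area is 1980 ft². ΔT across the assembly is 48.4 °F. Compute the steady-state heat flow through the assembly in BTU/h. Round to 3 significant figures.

1920 BTU/h

0.628/0.205 = 3.063
6.09/5.9 = 1.032
R_total = 0.68 + 0.174 + 44.8 + 3.063 + 1.032 + 0.17 = 49.92 ft²·°F·h/BTU
Q = A·ΔT/R = 1980 × 48.4 / 49.92 = 1920 BTU/h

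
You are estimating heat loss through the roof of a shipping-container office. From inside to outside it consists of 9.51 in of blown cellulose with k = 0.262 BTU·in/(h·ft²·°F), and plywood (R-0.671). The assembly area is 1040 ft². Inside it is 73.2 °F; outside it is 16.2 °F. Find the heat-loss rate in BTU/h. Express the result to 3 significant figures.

1600 BTU/h

9.51/0.262 = 36.3
R_total = 36.3 + 0.671 = 36.97 ft²·°F·h/BTU
Q = A·ΔT/R = 1040 × (73.2 − 16.2) / 36.97 = 1604 BTU/h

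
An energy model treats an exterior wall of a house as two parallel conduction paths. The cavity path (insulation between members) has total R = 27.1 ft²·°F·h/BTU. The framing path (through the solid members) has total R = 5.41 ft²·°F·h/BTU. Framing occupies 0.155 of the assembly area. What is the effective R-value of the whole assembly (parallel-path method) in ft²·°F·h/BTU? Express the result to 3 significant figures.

16.7 ft²·°F·h/BTU

U_eff = 0.845/27.1 + 0.155/5.41 = 0.03118 + 0.02865 = 0.05983
R_eff = 1/U_eff = 16.71 ft²·°F·h/BTU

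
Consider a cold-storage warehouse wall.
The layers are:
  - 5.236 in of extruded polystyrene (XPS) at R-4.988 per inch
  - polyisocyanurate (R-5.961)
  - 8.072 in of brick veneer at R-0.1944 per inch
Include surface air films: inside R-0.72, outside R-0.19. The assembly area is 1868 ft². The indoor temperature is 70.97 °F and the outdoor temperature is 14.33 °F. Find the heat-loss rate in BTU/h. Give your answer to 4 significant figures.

5.236 × 4.988 = 26.117
8.072 × 0.1944 = 1.5692
R_total = 0.72 + 26.117 + 5.961 + 1.5692 + 0.19 = 34.557 ft²·°F·h/BTU
Q = A·ΔT/R = 1868 × (70.97 − 14.33) / 34.557 = 3061.7 BTU/h

3062 BTU/h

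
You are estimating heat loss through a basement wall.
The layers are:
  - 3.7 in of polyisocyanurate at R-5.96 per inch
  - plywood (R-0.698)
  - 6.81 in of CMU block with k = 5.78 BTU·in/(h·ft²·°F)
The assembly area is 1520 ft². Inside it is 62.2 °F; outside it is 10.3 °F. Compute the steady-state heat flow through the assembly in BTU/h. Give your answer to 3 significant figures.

3300 BTU/h

3.7 × 5.96 = 22.05
6.81/5.78 = 1.178
R_total = 22.05 + 0.698 + 1.178 = 23.93 ft²·°F·h/BTU
Q = A·ΔT/R = 1520 × (62.2 − 10.3) / 23.93 = 3297 BTU/h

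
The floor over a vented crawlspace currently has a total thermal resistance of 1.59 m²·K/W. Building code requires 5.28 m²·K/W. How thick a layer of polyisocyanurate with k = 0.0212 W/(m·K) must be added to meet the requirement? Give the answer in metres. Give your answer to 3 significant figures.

0.0782 m

ΔR = 5.28 − 1.59 = 3.69 m²·K/W
L = ΔR × k = 3.69 × 0.0212 = 0.07823 m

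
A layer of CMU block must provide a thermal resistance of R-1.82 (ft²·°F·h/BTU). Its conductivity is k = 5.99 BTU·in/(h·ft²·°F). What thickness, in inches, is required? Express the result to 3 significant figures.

L = R × k = 1.82 × 5.99 = 10.9 in

10.9 in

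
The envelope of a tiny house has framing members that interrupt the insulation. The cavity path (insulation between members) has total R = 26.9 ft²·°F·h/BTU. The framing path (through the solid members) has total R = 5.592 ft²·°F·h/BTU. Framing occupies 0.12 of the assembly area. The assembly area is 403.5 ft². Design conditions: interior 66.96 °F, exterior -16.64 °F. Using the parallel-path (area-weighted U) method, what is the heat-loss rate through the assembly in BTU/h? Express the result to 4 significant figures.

1827 BTU/h

U_eff = 0.88/26.9 + 0.12/5.592 = 0.032714 + 0.021459 = 0.054173
R_eff = 1/U_eff = 18.459 ft²·°F·h/BTU
Q = 403.5 × (66.96 − (-16.64)) / 18.459 = 1827.4 BTU/h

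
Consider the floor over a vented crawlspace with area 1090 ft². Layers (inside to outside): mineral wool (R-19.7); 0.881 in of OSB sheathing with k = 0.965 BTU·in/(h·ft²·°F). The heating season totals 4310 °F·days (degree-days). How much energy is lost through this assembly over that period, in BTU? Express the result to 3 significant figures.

5470000 BTU

0.881/0.965 = 0.913
R_total = 19.7 + 0.913 = 20.61 ft²·°F·h/BTU
E = A × HDD × 24 / R = 1090 × 4310 × 24 / 20.61 = 5470000 BTU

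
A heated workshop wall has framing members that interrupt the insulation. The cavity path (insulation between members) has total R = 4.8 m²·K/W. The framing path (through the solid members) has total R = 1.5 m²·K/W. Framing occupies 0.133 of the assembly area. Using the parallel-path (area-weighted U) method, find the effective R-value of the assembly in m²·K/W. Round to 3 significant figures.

3.71 m²·K/W

U_eff = 0.867/4.8 + 0.133/1.5 = 0.1806 + 0.08867 = 0.2693
R_eff = 1/U_eff = 3.713 m²·K/W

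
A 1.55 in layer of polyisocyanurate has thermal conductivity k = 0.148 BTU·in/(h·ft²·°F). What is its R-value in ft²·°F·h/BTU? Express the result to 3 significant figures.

R = L/k = 1.55/0.148 = 10.47 ft²·°F·h/BTU

10.5 ft²·°F·h/BTU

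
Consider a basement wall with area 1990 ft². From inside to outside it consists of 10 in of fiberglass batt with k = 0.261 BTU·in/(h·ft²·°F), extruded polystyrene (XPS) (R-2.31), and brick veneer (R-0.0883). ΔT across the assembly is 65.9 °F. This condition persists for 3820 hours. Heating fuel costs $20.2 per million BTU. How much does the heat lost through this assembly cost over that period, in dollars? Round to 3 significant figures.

249 dollars

10/0.261 = 38.31
R_total = 38.31 + 2.31 + 0.0883 = 40.71 ft²·°F·h/BTU
Q = 1990 × 65.9 / 40.71 = 3221 BTU/h
E = 3221 × 3820 = 12300000 BTU
Cost = 12300000/10⁶ × 20.2 = $248.6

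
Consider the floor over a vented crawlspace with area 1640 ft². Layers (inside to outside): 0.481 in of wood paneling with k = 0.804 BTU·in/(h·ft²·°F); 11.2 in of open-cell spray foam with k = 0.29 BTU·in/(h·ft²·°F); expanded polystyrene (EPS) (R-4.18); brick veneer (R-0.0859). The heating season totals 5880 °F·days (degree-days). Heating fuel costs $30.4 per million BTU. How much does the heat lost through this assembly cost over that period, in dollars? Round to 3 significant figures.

162 dollars

0.481/0.804 = 0.5983
11.2/0.29 = 38.62
R_total = 0.5983 + 38.62 + 4.18 + 0.0859 = 43.48 ft²·°F·h/BTU
E = A × HDD × 24 / R = 1640 × 5880 × 24 / 43.48 = 5322000 BTU
Cost = 5322000/10⁶ × 30.4 = $161.8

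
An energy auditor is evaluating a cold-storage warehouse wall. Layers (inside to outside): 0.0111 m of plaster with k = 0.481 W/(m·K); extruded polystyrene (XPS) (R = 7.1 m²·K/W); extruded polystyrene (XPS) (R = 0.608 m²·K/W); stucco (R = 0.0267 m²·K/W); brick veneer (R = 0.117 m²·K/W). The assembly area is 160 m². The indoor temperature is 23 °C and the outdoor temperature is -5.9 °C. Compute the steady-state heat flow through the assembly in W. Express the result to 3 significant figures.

0.0111/0.481 = 0.02308
R_total = 0.02308 + 7.1 + 0.608 + 0.0267 + 0.117 = 7.875 m²·K/W
Q = A·ΔT/R = 160 × (23 − (-5.9)) / 7.875 = 587.2 W

587 W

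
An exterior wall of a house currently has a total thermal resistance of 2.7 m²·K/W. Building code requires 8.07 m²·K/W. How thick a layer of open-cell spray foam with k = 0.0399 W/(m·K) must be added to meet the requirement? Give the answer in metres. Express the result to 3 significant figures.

0.214 m

ΔR = 8.07 − 2.7 = 5.37 m²·K/W
L = ΔR × k = 5.37 × 0.0399 = 0.2143 m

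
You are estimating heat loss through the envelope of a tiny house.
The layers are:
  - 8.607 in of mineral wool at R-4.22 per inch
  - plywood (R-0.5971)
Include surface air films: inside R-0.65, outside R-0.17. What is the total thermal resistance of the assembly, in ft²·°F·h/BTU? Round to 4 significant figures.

37.74 ft²·°F·h/BTU

8.607 × 4.22 = 36.322
R_total = 0.65 + 36.322 + 0.5971 + 0.17 = 37.739 ft²·°F·h/BTU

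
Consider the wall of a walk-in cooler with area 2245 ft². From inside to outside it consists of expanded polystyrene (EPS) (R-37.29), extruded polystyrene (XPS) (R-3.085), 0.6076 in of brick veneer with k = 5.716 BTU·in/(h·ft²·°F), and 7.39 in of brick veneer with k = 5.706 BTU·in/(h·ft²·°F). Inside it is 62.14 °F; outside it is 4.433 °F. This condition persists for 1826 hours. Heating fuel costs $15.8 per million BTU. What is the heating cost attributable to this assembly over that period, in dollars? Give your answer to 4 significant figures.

89.47 dollars

0.6076/5.716 = 0.1063
7.39/5.706 = 1.2951
R_total = 37.29 + 3.085 + 0.1063 + 1.2951 = 41.776 ft²·°F·h/BTU
Q = 2245 × (62.14 − 4.433) / 41.776 = 3101.1 BTU/h
E = 3101.1 × 1826 = 5662600 BTU
Cost = 5662600/10⁶ × 15.8 = $89.469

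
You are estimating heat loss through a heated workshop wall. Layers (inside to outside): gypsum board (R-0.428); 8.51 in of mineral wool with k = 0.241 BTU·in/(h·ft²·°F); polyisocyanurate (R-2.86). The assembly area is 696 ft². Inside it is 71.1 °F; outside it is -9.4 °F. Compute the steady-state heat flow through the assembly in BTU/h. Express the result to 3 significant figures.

8.51/0.241 = 35.31
R_total = 0.428 + 35.31 + 2.86 = 38.6 ft²·°F·h/BTU
Q = A·ΔT/R = 696 × (71.1 − (-9.4)) / 38.6 = 1452 BTU/h

1450 BTU/h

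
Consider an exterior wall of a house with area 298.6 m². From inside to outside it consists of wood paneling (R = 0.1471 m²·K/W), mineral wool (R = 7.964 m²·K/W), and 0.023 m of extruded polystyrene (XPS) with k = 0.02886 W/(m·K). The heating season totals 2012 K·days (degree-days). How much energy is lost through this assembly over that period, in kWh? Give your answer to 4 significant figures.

1619 kWh

0.023/0.02886 = 0.79695
R_total = 0.1471 + 7.964 + 0.79695 = 8.9081 m²·K/W
E = A × HDD × 24 / R / 1000 = 298.6 × 2012 × 24 / 8.9081 / 1000 = 1618.6 kWh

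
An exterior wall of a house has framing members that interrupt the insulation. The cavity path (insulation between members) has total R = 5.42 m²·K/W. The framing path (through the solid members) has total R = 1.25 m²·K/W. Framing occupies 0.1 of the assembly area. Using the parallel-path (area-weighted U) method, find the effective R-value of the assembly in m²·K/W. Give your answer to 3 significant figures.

U_eff = 0.9/5.42 + 0.1/1.25 = 0.1661 + 0.08 = 0.2461
R_eff = 1/U_eff = 4.064 m²·K/W

4.06 m²·K/W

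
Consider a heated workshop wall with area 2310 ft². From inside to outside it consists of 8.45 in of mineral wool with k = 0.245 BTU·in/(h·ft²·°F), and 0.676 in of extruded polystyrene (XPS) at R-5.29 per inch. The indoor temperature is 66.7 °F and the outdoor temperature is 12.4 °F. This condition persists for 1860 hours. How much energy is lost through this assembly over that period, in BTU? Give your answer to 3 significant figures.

6130000 BTU

8.45/0.245 = 34.49
0.676 × 5.29 = 3.576
R_total = 34.49 + 3.576 = 38.07 ft²·°F·h/BTU
Q = 2310 × (66.7 − 12.4) / 38.07 = 3295 BTU/h
E = 3295 × 1860 = 6129000 BTU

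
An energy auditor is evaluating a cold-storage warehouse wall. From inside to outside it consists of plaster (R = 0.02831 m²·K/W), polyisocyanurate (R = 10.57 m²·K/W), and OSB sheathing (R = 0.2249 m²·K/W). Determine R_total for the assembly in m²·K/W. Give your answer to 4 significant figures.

R_total = 0.02831 + 10.57 + 0.2249 = 10.823 m²·K/W

10.82 m²·K/W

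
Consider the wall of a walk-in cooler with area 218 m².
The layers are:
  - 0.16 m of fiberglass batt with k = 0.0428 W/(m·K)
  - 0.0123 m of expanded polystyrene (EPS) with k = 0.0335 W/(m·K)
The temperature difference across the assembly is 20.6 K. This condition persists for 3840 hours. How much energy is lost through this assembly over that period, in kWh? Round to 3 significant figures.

4200 kWh

0.16/0.0428 = 3.738
0.0123/0.0335 = 0.3672
R_total = 3.738 + 0.3672 = 4.105 m²·K/W
Q = 218 × 20.6 / 4.105 = 1094 W
E = 1094 W × 3840 h / 1000 = 4200 kWh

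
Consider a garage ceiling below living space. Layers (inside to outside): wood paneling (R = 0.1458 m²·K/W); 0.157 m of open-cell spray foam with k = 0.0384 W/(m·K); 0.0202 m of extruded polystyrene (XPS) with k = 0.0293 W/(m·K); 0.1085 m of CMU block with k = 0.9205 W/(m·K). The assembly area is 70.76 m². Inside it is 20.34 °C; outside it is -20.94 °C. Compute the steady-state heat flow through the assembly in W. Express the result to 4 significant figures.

0.157/0.0384 = 4.0885
0.0202/0.0293 = 0.68942
0.1085/0.9205 = 0.11787
R_total = 0.1458 + 4.0885 + 0.68942 + 0.11787 = 5.0416 m²·K/W
Q = A·ΔT/R = 70.76 × (20.34 − (-20.94)) / 5.0416 = 579.37 W

579.4 W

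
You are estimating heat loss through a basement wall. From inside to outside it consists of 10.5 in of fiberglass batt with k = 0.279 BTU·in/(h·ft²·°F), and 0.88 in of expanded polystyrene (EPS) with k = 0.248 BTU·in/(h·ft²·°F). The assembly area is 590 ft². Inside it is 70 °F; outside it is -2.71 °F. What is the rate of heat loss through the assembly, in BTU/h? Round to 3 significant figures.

1040 BTU/h

10.5/0.279 = 37.63
0.88/0.248 = 3.548
R_total = 37.63 + 3.548 = 41.18 ft²·°F·h/BTU
Q = A·ΔT/R = 590 × (70 − (-2.71)) / 41.18 = 1042 BTU/h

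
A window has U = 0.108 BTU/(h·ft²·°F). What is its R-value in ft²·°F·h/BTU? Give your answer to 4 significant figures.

R = 1/U = 1/0.108 = 9.2593

9.259 ft²·°F·h/BTU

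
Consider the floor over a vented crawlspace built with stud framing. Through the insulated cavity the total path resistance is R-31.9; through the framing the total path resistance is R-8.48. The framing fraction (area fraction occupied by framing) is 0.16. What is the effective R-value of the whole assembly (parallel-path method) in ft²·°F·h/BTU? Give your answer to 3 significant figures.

22.1 ft²·°F·h/BTU

U_eff = 0.84/31.9 + 0.16/8.48 = 0.02633 + 0.01887 = 0.0452
R_eff = 1/U_eff = 22.12 ft²·°F·h/BTU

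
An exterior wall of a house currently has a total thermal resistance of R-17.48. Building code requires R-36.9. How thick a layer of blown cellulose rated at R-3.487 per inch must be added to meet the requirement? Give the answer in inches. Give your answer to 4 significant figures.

5.569 in

ΔR = 36.9 − 17.48 = 19.42 ft²·°F·h/BTU
L = ΔR / (R/in) = 19.42/3.487 = 5.5693 in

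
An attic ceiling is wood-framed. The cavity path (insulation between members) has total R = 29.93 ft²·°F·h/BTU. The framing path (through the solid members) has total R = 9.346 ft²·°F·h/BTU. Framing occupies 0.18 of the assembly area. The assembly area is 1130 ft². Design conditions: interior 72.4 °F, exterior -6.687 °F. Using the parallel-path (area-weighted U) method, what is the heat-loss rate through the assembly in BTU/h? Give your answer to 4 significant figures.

4170 BTU/h

U_eff = 0.82/29.93 + 0.18/9.346 = 0.027397 + 0.01926 = 0.046657
R_eff = 1/U_eff = 21.433 ft²·°F·h/BTU
Q = 1130 × (72.4 − (-6.687)) / 21.433 = 4169.6 BTU/h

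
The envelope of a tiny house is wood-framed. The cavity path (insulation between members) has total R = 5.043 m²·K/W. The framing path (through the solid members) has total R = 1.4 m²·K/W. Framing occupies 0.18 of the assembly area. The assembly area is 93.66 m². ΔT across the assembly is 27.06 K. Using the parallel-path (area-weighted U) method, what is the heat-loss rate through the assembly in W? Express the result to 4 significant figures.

738.0 W

U_eff = 0.82/5.043 + 0.18/1.4 = 0.1626 + 0.12857 = 0.29117
R_eff = 1/U_eff = 3.4344 m²·K/W
Q = 93.66 × 27.06 / 3.4344 = 737.96 W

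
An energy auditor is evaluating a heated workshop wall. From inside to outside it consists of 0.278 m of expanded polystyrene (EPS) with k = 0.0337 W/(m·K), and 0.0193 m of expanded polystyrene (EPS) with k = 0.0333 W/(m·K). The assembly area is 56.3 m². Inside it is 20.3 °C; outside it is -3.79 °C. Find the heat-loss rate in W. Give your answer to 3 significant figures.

154 W

0.278/0.0337 = 8.249
0.0193/0.0333 = 0.5796
R_total = 8.249 + 0.5796 = 8.829 m²·K/W
Q = A·ΔT/R = 56.3 × (20.3 − (-3.79)) / 8.829 = 153.6 W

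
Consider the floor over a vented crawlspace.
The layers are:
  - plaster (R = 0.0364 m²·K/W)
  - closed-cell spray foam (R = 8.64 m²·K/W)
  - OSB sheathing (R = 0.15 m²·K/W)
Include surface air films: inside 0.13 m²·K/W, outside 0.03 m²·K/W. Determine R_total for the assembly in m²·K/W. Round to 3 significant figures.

8.99 m²·K/W

R_total = 0.13 + 0.0364 + 8.64 + 0.15 + 0.03 = 8.986 m²·K/W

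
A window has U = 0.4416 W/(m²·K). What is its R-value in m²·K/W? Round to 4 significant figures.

R = 1/U = 1/0.4416 = 2.2645

2.264 m²·K/W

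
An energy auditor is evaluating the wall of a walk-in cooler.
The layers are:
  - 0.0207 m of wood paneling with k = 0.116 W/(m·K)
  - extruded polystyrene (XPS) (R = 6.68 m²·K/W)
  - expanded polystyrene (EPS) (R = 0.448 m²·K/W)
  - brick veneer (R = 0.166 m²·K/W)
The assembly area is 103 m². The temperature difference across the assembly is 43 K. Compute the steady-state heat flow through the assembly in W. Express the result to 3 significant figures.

593 W

0.0207/0.116 = 0.1784
R_total = 0.1784 + 6.68 + 0.448 + 0.166 = 7.472 m²·K/W
Q = A·ΔT/R = 103 × 43 / 7.472 = 592.7 W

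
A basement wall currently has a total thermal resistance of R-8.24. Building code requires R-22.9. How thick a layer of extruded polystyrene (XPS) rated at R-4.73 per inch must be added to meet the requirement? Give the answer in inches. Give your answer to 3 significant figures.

3.10 in

ΔR = 22.9 − 8.24 = 14.66 ft²·°F·h/BTU
L = ΔR / (R/in) = 14.66/4.73 = 3.099 in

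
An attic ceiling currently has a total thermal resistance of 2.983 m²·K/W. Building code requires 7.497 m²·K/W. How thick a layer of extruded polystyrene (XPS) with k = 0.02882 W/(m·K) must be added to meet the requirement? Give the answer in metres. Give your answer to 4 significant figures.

ΔR = 7.497 − 2.983 = 4.514 m²·K/W
L = ΔR × k = 4.514 × 0.02882 = 0.13009 m

0.1301 m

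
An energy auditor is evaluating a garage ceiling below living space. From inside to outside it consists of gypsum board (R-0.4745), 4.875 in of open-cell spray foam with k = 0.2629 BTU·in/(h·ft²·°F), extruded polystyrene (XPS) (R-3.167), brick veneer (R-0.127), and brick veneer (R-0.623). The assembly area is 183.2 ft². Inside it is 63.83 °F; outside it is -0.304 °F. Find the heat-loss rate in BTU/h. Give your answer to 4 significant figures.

512.3 BTU/h

4.875/0.2629 = 18.543
R_total = 0.4745 + 18.543 + 3.167 + 0.127 + 0.623 = 22.935 ft²·°F·h/BTU
Q = A·ΔT/R = 183.2 × (63.83 − (-0.304)) / 22.935 = 512.3 BTU/h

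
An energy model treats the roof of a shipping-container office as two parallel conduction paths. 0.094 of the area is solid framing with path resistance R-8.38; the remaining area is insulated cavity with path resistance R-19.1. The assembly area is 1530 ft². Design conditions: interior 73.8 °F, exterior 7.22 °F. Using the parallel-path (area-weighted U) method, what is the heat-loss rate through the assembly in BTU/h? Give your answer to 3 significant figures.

U_eff = 0.906/19.1 + 0.094/8.38 = 0.04743 + 0.01122 = 0.05865
R_eff = 1/U_eff = 17.05 ft²·°F·h/BTU
Q = 1530 × (73.8 − 7.22) / 17.05 = 5975 BTU/h

5970 BTU/h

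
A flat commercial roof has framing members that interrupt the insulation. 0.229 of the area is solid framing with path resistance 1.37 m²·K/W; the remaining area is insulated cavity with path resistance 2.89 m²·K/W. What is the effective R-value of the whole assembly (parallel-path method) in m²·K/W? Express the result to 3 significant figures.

2.30 m²·K/W

U_eff = 0.771/2.89 + 0.229/1.37 = 0.2668 + 0.1672 = 0.4339
R_eff = 1/U_eff = 2.304 m²·K/W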